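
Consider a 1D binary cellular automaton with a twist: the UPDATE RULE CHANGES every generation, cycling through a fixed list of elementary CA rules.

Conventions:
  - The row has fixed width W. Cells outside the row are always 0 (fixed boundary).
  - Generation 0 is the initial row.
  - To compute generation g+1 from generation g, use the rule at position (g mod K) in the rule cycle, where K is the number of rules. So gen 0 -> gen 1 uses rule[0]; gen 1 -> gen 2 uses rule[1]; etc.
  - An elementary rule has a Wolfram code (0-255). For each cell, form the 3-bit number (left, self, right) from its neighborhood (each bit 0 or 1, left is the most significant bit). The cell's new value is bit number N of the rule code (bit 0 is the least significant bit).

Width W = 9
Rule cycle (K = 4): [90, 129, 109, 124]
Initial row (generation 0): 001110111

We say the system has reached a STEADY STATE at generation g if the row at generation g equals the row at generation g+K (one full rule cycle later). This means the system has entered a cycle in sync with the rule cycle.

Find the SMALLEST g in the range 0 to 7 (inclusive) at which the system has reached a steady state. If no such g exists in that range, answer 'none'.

Answer: none

Derivation:
Gen 0: 001110111
Gen 1 (rule 90): 011010101
Gen 2 (rule 129): 000000000
Gen 3 (rule 109): 111111111
Gen 4 (rule 124): 100000001
Gen 5 (rule 90): 010000010
Gen 6 (rule 129): 000111000
Gen 7 (rule 109): 110101011
Gen 8 (rule 124): 111111111
Gen 9 (rule 90): 100000001
Gen 10 (rule 129): 001111100
Gen 11 (rule 109): 101000101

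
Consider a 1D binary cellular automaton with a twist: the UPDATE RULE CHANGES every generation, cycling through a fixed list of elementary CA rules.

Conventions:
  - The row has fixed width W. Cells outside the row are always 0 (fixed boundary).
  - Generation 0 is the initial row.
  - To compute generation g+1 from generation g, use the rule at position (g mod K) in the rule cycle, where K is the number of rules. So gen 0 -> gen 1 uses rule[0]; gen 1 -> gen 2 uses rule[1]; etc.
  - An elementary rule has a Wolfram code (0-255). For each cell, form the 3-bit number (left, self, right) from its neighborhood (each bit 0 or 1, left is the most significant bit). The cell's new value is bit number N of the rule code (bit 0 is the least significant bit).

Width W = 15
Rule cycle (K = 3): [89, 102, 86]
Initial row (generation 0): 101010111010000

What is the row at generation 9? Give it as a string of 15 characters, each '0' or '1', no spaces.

Answer: 101110101011000

Derivation:
Gen 0: 101010111010000
Gen 1 (rule 89): 000000101001111
Gen 2 (rule 102): 000001111010001
Gen 3 (rule 86): 000010001011011
Gen 4 (rule 89): 111001100011011
Gen 5 (rule 102): 001010100101101
Gen 6 (rule 86): 011010111100101
Gen 7 (rule 89): 011000100110000
Gen 8 (rule 102): 101001101010000
Gen 9 (rule 86): 101110101011000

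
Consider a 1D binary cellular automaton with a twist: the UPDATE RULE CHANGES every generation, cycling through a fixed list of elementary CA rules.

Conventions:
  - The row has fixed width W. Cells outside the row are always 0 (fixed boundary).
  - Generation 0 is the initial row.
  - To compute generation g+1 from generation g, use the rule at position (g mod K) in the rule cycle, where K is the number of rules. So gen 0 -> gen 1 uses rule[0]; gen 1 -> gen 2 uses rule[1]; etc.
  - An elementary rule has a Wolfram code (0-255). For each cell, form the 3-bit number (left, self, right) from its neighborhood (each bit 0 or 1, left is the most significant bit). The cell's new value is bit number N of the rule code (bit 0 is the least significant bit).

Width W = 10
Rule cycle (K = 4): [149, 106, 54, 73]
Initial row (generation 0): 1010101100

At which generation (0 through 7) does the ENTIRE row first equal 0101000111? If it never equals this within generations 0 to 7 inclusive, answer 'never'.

Answer: 2

Derivation:
Gen 0: 1010101100
Gen 1 (rule 149): 1010100011
Gen 2 (rule 106): 0101000111
Gen 3 (rule 54): 1111101000
Gen 4 (rule 73): 1000100011
Gen 5 (rule 149): 1110111000
Gen 6 (rule 106): 1011101000
Gen 7 (rule 54): 1100011100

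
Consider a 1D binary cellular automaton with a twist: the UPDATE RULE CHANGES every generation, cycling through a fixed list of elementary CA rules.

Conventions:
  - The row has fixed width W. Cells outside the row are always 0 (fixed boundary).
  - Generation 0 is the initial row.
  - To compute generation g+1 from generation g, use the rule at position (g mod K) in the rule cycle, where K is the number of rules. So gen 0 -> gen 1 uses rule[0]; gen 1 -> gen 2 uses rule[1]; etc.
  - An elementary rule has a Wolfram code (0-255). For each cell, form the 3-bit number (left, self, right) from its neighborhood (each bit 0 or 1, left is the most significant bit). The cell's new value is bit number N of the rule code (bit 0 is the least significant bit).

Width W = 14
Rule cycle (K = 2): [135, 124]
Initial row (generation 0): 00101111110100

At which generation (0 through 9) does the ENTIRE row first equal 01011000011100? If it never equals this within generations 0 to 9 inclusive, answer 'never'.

Gen 0: 00101111110100
Gen 1 (rule 135): 11100111100101
Gen 2 (rule 124): 10110100110111
Gen 3 (rule 135): 10000101000010
Gen 4 (rule 124): 11000111100011
Gen 5 (rule 135): 00011011001100
Gen 6 (rule 124): 00011111101110
Gen 7 (rule 135): 11101111000100
Gen 8 (rule 124): 10111001100110
Gen 9 (rule 135): 10010010001000

Answer: never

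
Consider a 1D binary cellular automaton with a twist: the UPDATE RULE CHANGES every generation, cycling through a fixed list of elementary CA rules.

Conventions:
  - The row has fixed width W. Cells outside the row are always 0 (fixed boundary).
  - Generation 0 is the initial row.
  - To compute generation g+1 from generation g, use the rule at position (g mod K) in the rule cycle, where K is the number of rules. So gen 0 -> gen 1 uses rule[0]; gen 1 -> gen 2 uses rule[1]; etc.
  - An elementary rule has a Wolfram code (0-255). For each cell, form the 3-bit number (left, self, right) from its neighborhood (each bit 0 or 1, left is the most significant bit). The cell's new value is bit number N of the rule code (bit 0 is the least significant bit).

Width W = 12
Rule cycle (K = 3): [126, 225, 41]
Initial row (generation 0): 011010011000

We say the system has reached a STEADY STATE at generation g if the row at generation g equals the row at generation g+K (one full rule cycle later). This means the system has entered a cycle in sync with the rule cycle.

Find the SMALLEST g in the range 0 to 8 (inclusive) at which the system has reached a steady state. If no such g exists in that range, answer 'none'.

Gen 0: 011010011000
Gen 1 (rule 126): 111111111100
Gen 2 (rule 225): 011111111101
Gen 3 (rule 41): 010000000010
Gen 4 (rule 126): 111000000111
Gen 5 (rule 225): 011011110011
Gen 6 (rule 41): 010110000010
Gen 7 (rule 126): 111111000111
Gen 8 (rule 225): 011111010011
Gen 9 (rule 41): 010000100010
Gen 10 (rule 126): 111001110111
Gen 11 (rule 225): 011000111011

Answer: none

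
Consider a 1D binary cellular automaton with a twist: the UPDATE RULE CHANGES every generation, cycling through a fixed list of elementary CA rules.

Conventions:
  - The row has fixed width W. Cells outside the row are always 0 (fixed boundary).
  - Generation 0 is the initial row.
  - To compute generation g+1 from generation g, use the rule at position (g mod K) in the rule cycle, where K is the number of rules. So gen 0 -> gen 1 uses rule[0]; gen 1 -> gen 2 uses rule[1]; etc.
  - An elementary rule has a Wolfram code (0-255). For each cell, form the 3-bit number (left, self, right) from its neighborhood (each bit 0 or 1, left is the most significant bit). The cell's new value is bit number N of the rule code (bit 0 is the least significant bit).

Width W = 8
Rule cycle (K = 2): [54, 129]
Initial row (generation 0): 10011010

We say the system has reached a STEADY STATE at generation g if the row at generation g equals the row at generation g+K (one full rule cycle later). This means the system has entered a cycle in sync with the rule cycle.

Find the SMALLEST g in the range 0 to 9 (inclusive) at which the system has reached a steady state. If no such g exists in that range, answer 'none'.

Gen 0: 10011010
Gen 1 (rule 54): 11100111
Gen 2 (rule 129): 01000010
Gen 3 (rule 54): 11100111
Gen 4 (rule 129): 01000010
Gen 5 (rule 54): 11100111
Gen 6 (rule 129): 01000010
Gen 7 (rule 54): 11100111
Gen 8 (rule 129): 01000010
Gen 9 (rule 54): 11100111
Gen 10 (rule 129): 01000010
Gen 11 (rule 54): 11100111

Answer: 1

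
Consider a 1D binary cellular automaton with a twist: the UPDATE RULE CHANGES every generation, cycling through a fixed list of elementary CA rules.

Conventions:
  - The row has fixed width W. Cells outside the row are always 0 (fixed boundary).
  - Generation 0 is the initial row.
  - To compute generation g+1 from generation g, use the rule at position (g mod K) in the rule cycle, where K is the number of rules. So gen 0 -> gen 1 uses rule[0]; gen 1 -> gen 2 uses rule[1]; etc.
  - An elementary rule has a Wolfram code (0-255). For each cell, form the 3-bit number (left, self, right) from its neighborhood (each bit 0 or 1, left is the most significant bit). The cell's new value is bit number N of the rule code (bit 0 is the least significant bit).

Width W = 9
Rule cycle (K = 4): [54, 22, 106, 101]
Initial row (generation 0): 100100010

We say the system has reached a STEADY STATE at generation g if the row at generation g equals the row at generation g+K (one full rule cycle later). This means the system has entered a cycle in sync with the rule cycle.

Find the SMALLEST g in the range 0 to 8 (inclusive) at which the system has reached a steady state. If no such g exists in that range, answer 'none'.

Answer: 2

Derivation:
Gen 0: 100100010
Gen 1 (rule 54): 111110111
Gen 2 (rule 22): 000000000
Gen 3 (rule 106): 000000000
Gen 4 (rule 101): 111111111
Gen 5 (rule 54): 000000000
Gen 6 (rule 22): 000000000
Gen 7 (rule 106): 000000000
Gen 8 (rule 101): 111111111
Gen 9 (rule 54): 000000000
Gen 10 (rule 22): 000000000
Gen 11 (rule 106): 000000000
Gen 12 (rule 101): 111111111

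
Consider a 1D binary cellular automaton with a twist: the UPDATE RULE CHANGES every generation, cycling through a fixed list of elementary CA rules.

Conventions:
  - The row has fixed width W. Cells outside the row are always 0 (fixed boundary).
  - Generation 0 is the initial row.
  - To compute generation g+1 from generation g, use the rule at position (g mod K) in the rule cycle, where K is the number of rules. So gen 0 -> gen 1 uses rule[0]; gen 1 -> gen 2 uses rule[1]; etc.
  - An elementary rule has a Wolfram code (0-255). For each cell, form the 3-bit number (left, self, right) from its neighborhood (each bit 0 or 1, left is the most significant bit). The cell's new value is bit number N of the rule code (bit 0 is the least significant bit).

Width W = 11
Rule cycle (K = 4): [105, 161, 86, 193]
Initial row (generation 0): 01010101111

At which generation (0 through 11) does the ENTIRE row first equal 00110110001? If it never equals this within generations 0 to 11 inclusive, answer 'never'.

Gen 0: 01010101111
Gen 1 (rule 105): 00101011001
Gen 2 (rule 161): 10010100000
Gen 3 (rule 86): 11110110000
Gen 4 (rule 193): 01110010111
Gen 5 (rule 105): 01010001101
Gen 6 (rule 161): 00100100010
Gen 7 (rule 86): 01111110111
Gen 8 (rule 193): 00111110011
Gen 9 (rule 105): 10100010011
Gen 10 (rule 161): 01001000000
Gen 11 (rule 86): 11111100000

Answer: never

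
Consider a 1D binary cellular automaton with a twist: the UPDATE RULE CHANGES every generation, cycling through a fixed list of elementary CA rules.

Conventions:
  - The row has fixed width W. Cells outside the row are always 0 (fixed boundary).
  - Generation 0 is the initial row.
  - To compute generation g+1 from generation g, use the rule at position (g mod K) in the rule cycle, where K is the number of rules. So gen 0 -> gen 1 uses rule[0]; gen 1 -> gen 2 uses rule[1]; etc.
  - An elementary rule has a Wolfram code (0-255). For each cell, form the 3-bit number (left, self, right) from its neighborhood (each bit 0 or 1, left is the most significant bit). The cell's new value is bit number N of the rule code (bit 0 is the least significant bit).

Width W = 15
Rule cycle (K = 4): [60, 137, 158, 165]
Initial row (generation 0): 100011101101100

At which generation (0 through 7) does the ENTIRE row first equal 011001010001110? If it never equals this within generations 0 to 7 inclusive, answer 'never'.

Answer: never

Derivation:
Gen 0: 100011101101100
Gen 1 (rule 60): 110010011011010
Gen 2 (rule 137): 100000010010000
Gen 3 (rule 158): 110000111111000
Gen 4 (rule 165): 000110011110011
Gen 5 (rule 60): 000101010001010
Gen 6 (rule 137): 110000000100000
Gen 7 (rule 158): 101000001110000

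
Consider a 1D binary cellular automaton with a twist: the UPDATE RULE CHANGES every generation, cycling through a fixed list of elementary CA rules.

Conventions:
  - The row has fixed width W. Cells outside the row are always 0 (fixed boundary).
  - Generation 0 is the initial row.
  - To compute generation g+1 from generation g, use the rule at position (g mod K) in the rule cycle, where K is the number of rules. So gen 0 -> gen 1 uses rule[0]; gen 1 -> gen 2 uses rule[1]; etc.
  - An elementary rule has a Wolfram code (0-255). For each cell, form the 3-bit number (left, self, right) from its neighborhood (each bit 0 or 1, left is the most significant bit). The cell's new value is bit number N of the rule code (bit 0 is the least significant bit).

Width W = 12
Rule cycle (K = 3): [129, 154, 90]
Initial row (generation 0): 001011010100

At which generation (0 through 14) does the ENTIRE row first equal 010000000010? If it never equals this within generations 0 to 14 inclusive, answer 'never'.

Answer: 2

Derivation:
Gen 0: 001011010100
Gen 1 (rule 129): 100000000001
Gen 2 (rule 154): 010000000010
Gen 3 (rule 90): 101000000101
Gen 4 (rule 129): 000011110000
Gen 5 (rule 154): 000111101000
Gen 6 (rule 90): 001100100100
Gen 7 (rule 129): 100000000001
Gen 8 (rule 154): 010000000010
Gen 9 (rule 90): 101000000101
Gen 10 (rule 129): 000011110000
Gen 11 (rule 154): 000111101000
Gen 12 (rule 90): 001100100100
Gen 13 (rule 129): 100000000001
Gen 14 (rule 154): 010000000010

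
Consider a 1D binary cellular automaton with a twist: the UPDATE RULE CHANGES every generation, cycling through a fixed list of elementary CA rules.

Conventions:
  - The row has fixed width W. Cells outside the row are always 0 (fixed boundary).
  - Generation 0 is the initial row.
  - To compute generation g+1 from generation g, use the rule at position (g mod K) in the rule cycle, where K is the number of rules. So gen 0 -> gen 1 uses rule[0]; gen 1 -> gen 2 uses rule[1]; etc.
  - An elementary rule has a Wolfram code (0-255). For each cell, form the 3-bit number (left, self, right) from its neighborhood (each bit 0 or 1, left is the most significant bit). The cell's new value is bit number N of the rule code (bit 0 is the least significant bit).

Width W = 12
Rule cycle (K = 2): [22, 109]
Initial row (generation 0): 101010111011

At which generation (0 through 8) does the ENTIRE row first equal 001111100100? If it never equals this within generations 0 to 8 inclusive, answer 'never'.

Gen 0: 101010111011
Gen 1 (rule 22): 101010000000
Gen 2 (rule 109): 111110111111
Gen 3 (rule 22): 000000000000
Gen 4 (rule 109): 111111111111
Gen 5 (rule 22): 000000000000
Gen 6 (rule 109): 111111111111
Gen 7 (rule 22): 000000000000
Gen 8 (rule 109): 111111111111

Answer: never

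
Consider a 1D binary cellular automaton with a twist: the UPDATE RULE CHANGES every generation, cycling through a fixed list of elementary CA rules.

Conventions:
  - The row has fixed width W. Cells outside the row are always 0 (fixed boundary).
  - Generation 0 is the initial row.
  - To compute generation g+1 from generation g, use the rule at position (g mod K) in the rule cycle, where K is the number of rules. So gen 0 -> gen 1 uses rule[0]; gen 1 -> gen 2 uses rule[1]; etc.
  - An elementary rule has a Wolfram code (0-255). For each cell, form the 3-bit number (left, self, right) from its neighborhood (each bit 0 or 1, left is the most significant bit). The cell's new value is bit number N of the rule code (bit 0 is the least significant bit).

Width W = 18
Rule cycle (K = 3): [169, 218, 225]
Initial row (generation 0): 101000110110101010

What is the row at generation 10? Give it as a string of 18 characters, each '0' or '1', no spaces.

Answer: 011001000101111110

Derivation:
Gen 0: 101000110110101010
Gen 1 (rule 169): 010010101101010100
Gen 2 (rule 218): 101100001100000010
Gen 3 (rule 225): 010101100101111000
Gen 4 (rule 169): 001011000011110011
Gen 5 (rule 218): 010011100111111111
Gen 6 (rule 225): 000001100011111111
Gen 7 (rule 169): 111101001011111110
Gen 8 (rule 218): 111100110011111111
Gen 9 (rule 225): 011100010001111111
Gen 10 (rule 169): 011001000101111110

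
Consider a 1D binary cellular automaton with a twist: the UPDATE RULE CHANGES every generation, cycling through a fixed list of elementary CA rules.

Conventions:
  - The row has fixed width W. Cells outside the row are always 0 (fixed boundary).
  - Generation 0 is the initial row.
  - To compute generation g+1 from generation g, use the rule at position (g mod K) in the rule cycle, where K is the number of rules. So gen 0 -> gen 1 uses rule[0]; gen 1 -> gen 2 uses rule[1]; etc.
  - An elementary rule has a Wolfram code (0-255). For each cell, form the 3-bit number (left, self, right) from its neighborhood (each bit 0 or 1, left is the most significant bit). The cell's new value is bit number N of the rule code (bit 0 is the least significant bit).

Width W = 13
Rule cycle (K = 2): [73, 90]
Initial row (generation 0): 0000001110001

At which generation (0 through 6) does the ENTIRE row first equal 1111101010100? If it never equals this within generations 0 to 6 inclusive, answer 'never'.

Answer: 1

Derivation:
Gen 0: 0000001110001
Gen 1 (rule 73): 1111101010100
Gen 2 (rule 90): 1000100000010
Gen 3 (rule 73): 0010001111000
Gen 4 (rule 90): 0101011001100
Gen 5 (rule 73): 0000011001101
Gen 6 (rule 90): 0000111111100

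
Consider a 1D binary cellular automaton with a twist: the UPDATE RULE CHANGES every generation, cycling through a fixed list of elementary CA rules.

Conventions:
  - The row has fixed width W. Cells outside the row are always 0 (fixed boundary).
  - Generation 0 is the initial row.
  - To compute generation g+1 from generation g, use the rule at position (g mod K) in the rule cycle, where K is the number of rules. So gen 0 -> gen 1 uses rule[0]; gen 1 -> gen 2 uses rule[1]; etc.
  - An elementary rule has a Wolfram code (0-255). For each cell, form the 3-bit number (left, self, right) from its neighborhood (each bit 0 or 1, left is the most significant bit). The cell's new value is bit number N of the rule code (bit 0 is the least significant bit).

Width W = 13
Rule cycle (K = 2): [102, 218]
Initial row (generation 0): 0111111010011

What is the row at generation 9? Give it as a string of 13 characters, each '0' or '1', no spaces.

Answer: 1110000011110

Derivation:
Gen 0: 0111111010011
Gen 1 (rule 102): 1000001110101
Gen 2 (rule 218): 0100011110000
Gen 3 (rule 102): 1100100010000
Gen 4 (rule 218): 1111010101000
Gen 5 (rule 102): 0001111111000
Gen 6 (rule 218): 0011111111100
Gen 7 (rule 102): 0100000000100
Gen 8 (rule 218): 1010000001010
Gen 9 (rule 102): 1110000011110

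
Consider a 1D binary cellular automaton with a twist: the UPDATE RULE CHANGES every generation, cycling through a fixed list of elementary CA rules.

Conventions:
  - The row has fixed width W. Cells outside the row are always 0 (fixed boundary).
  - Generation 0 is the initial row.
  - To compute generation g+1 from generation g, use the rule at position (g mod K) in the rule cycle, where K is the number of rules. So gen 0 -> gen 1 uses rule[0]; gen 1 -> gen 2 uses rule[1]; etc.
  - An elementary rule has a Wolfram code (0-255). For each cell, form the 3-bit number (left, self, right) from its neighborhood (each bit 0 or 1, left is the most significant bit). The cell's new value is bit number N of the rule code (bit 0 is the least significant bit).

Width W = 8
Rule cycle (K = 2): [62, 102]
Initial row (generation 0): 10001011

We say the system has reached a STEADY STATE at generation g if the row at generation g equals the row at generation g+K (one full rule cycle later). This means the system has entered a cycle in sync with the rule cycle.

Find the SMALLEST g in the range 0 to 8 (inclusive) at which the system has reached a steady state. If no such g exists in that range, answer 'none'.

Gen 0: 10001011
Gen 1 (rule 62): 11011110
Gen 2 (rule 102): 01100010
Gen 3 (rule 62): 11010111
Gen 4 (rule 102): 01111001
Gen 5 (rule 62): 11000111
Gen 6 (rule 102): 01001001
Gen 7 (rule 62): 11111111
Gen 8 (rule 102): 00000001
Gen 9 (rule 62): 00000011
Gen 10 (rule 102): 00000101

Answer: none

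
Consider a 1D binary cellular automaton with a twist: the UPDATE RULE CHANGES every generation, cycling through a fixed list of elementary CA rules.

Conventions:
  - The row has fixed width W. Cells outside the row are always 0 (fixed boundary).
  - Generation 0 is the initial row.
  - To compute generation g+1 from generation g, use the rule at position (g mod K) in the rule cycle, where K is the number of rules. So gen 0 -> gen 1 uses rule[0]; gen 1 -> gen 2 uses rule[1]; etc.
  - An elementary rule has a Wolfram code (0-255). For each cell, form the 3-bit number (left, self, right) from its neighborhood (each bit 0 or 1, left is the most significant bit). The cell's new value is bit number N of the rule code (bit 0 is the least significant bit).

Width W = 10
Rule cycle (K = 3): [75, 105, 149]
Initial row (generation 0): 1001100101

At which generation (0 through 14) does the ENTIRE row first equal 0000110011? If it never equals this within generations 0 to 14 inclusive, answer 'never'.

Answer: 4

Derivation:
Gen 0: 1001100101
Gen 1 (rule 75): 0011101000
Gen 2 (rule 105): 1010110011
Gen 3 (rule 149): 1010001000
Gen 4 (rule 75): 0000110011
Gen 5 (rule 105): 1110110011
Gen 6 (rule 149): 0100001000
Gen 7 (rule 75): 1001110011
Gen 8 (rule 105): 0001010011
Gen 9 (rule 149): 1101011000
Gen 10 (rule 75): 1100011011
Gen 11 (rule 105): 1101011111
Gen 12 (rule 149): 0001001110
Gen 13 (rule 75): 1110011010
Gen 14 (rule 105): 1010011100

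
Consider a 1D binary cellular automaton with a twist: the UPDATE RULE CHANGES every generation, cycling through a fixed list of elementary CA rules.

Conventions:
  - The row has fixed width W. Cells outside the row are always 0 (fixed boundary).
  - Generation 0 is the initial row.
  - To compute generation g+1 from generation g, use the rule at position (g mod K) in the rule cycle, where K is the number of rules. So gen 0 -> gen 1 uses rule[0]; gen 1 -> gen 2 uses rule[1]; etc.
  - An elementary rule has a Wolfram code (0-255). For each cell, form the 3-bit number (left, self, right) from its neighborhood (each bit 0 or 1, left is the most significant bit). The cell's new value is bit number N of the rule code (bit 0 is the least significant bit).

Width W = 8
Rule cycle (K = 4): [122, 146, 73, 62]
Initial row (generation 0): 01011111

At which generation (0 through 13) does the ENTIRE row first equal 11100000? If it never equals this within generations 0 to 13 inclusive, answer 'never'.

Gen 0: 01011111
Gen 1 (rule 122): 10110001
Gen 2 (rule 146): 00001010
Gen 3 (rule 73): 11100000
Gen 4 (rule 62): 10010000
Gen 5 (rule 122): 01101000
Gen 6 (rule 146): 10000100
Gen 7 (rule 73): 00110001
Gen 8 (rule 62): 01101011
Gen 9 (rule 122): 11110111
Gen 10 (rule 146): 01100010
Gen 11 (rule 73): 01101000
Gen 12 (rule 62): 11011100
Gen 13 (rule 122): 11110110

Answer: 3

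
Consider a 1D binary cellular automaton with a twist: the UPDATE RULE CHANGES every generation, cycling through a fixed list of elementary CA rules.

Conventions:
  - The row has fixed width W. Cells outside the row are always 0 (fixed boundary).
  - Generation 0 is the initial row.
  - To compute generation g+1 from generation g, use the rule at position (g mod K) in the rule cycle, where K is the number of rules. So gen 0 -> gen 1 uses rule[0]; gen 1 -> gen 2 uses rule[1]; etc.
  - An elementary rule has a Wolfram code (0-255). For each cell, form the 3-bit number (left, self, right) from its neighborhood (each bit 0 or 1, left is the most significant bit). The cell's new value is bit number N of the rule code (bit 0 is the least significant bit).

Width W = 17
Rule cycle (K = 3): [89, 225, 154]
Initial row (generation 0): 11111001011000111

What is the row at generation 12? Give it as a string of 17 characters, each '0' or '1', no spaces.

Gen 0: 11111001011000111
Gen 1 (rule 89): 10001100011110101
Gen 2 (rule 225): 00100101001111010
Gen 3 (rule 154): 01011000111110001
Gen 4 (rule 89): 00011110100011100
Gen 5 (rule 225): 11001111001001101
Gen 6 (rule 154): 10111110110111000
Gen 7 (rule 89): 00100010110101111
Gen 8 (rule 225): 10001001011010111
Gen 9 (rule 154): 01010110010000110
Gen 10 (rule 89): 00000111001110111
Gen 11 (rule 225): 11110011000111011
Gen 12 (rule 154): 11101110101110010

Answer: 11101110101110010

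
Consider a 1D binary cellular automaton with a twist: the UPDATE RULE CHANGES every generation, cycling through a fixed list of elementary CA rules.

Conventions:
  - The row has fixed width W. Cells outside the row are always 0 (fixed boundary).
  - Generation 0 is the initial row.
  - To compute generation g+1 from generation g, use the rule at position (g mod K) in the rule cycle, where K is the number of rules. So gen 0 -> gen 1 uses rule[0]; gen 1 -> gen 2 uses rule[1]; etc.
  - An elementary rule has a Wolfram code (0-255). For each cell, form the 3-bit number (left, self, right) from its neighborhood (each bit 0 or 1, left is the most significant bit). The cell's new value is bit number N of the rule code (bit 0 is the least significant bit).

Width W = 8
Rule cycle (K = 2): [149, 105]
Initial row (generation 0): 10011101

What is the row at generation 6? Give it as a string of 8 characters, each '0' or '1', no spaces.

Answer: 01100110

Derivation:
Gen 0: 10011101
Gen 1 (rule 149): 11001001
Gen 2 (rule 105): 11000000
Gen 3 (rule 149): 00111111
Gen 4 (rule 105): 10100001
Gen 5 (rule 149): 10111101
Gen 6 (rule 105): 01100110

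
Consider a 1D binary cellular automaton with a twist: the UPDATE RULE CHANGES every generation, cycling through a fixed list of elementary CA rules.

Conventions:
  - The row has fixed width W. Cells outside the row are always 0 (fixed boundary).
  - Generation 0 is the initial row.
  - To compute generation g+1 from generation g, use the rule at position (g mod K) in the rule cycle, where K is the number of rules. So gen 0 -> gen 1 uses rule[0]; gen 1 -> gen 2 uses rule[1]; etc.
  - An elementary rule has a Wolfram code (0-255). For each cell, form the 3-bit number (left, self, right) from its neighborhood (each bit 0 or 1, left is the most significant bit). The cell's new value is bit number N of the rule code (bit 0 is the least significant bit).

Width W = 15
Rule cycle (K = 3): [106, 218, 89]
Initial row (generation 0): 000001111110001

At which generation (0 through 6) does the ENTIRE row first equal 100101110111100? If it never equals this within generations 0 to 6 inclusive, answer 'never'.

Gen 0: 000001111110001
Gen 1 (rule 106): 000011000010010
Gen 2 (rule 218): 000111100101101
Gen 3 (rule 89): 110100110001100
Gen 4 (rule 106): 111001110011100
Gen 5 (rule 218): 111111111111110
Gen 6 (rule 89): 100000000000011

Answer: never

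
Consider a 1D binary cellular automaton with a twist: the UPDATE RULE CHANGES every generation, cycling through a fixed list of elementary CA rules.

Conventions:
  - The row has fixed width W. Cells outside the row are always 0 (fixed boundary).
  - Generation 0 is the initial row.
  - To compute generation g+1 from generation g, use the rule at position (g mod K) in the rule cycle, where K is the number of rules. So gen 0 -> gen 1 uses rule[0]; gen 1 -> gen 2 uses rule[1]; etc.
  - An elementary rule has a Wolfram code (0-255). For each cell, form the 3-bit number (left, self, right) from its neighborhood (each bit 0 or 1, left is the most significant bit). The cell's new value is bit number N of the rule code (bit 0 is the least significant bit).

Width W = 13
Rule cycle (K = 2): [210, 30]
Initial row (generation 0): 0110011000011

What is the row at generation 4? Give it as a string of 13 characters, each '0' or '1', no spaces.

Gen 0: 0110011000011
Gen 1 (rule 210): 1011101100101
Gen 2 (rule 30): 1010001011101
Gen 3 (rule 210): 0001010001100
Gen 4 (rule 30): 0011011011010

Answer: 0011011011010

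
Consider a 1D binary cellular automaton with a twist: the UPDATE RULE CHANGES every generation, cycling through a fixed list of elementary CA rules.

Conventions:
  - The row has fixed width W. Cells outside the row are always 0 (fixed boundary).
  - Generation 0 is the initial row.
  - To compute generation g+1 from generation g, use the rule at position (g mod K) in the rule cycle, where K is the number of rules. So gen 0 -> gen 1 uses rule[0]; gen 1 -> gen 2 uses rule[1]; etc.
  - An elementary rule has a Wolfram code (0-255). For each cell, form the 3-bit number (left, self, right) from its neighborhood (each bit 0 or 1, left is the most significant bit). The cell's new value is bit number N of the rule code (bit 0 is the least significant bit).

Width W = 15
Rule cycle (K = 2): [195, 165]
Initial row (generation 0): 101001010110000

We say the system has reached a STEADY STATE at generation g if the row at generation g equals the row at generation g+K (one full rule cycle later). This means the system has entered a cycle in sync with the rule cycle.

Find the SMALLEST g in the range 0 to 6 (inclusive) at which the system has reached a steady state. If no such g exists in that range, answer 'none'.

Answer: none

Derivation:
Gen 0: 101001010110000
Gen 1 (rule 195): 000010000010111
Gen 2 (rule 165): 111010111011010
Gen 3 (rule 195): 011000011001000
Gen 4 (rule 165): 000011000001011
Gen 5 (rule 195): 111101011110001
Gen 6 (rule 165): 011011101100101
Gen 7 (rule 195): 101001100101000
Gen 8 (rule 165): 111000000111011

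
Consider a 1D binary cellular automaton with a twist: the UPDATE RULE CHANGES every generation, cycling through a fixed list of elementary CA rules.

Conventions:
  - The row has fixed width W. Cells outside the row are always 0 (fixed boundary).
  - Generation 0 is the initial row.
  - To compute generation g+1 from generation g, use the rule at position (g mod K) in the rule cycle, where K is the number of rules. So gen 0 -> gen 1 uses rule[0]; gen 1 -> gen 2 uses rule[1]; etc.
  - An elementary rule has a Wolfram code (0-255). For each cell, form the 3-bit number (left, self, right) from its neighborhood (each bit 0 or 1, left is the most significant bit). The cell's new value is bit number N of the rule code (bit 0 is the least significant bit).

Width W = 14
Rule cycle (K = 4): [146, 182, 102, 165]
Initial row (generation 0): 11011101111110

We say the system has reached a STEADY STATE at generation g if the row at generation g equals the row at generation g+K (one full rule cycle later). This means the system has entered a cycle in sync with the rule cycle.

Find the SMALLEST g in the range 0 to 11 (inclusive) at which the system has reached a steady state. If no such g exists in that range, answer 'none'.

Answer: none

Derivation:
Gen 0: 11011101111110
Gen 1 (rule 146): 00001000111101
Gen 2 (rule 182): 00011101011011
Gen 3 (rule 102): 00100111101101
Gen 4 (rule 165): 10100011010011
Gen 5 (rule 146): 00010100001100
Gen 6 (rule 182): 00111110010010
Gen 7 (rule 102): 01000010110110
Gen 8 (rule 165): 01011011001000
Gen 9 (rule 146): 10000000110100
Gen 10 (rule 182): 11000001001110
Gen 11 (rule 102): 01000011010010
Gen 12 (rule 165): 01011000110010
Gen 13 (rule 146): 10000101001101
Gen 14 (rule 182): 11001111110011
Gen 15 (rule 102): 01010000010101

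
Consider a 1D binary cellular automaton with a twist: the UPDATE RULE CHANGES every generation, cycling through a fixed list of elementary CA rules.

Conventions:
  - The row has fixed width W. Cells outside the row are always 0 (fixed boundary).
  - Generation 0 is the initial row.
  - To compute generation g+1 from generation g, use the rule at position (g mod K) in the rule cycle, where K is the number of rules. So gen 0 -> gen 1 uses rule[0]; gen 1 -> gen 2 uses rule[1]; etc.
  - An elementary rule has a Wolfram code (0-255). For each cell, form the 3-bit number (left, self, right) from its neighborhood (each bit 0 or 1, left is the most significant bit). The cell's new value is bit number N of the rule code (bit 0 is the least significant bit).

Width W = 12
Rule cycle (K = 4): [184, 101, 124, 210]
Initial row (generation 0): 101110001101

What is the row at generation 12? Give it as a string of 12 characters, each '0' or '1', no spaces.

Answer: 000000010001

Derivation:
Gen 0: 101110001101
Gen 1 (rule 184): 011101001010
Gen 2 (rule 101): 000111001110
Gen 3 (rule 124): 000101101011
Gen 4 (rule 210): 001000100001
Gen 5 (rule 184): 000100010000
Gen 6 (rule 101): 110101010111
Gen 7 (rule 124): 111111111101
Gen 8 (rule 210): 011111111100
Gen 9 (rule 184): 011111111010
Gen 10 (rule 101): 000000001110
Gen 11 (rule 124): 000000001011
Gen 12 (rule 210): 000000010001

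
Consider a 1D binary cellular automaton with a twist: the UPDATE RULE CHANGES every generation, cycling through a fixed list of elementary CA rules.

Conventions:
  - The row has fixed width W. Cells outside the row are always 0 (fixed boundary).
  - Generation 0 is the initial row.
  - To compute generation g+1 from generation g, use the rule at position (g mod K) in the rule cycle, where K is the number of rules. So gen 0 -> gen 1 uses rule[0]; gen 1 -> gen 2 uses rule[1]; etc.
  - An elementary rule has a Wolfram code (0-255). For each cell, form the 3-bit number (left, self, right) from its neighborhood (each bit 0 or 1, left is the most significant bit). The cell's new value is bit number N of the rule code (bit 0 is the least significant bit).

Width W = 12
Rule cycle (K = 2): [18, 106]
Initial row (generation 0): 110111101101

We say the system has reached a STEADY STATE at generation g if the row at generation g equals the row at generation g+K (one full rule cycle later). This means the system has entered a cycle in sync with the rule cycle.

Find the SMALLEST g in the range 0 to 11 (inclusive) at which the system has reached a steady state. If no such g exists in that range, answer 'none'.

Answer: 1

Derivation:
Gen 0: 110111101101
Gen 1 (rule 18): 000000000000
Gen 2 (rule 106): 000000000000
Gen 3 (rule 18): 000000000000
Gen 4 (rule 106): 000000000000
Gen 5 (rule 18): 000000000000
Gen 6 (rule 106): 000000000000
Gen 7 (rule 18): 000000000000
Gen 8 (rule 106): 000000000000
Gen 9 (rule 18): 000000000000
Gen 10 (rule 106): 000000000000
Gen 11 (rule 18): 000000000000
Gen 12 (rule 106): 000000000000
Gen 13 (rule 18): 000000000000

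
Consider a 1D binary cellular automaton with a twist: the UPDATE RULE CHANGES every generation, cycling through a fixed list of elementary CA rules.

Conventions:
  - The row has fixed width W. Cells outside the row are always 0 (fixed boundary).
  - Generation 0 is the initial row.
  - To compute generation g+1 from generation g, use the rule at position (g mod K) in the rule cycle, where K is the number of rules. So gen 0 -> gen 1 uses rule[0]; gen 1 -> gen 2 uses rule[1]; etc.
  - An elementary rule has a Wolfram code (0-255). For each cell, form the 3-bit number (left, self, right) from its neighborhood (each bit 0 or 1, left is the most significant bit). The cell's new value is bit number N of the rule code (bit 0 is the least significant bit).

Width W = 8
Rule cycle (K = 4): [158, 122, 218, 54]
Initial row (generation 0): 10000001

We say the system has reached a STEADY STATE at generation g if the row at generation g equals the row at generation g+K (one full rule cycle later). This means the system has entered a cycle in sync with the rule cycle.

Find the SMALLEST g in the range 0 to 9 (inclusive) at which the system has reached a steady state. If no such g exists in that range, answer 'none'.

Gen 0: 10000001
Gen 1 (rule 158): 11000011
Gen 2 (rule 122): 11100111
Gen 3 (rule 218): 11111111
Gen 4 (rule 54): 00000000
Gen 5 (rule 158): 00000000
Gen 6 (rule 122): 00000000
Gen 7 (rule 218): 00000000
Gen 8 (rule 54): 00000000
Gen 9 (rule 158): 00000000
Gen 10 (rule 122): 00000000
Gen 11 (rule 218): 00000000
Gen 12 (rule 54): 00000000
Gen 13 (rule 158): 00000000

Answer: 4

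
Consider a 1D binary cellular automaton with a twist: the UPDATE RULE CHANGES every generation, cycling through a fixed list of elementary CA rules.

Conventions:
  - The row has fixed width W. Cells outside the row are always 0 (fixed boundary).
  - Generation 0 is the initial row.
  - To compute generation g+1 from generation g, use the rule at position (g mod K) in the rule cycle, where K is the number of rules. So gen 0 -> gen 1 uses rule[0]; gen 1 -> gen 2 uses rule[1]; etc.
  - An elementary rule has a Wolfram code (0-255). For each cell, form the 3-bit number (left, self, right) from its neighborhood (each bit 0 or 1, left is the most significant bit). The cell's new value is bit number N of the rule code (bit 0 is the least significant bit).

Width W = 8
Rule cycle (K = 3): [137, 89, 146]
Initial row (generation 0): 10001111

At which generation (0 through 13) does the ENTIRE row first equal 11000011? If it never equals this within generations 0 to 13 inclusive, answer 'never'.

Gen 0: 10001111
Gen 1 (rule 137): 00101110
Gen 2 (rule 89): 10001011
Gen 3 (rule 146): 01010000
Gen 4 (rule 137): 00000111
Gen 5 (rule 89): 11110101
Gen 6 (rule 146): 01100000
Gen 7 (rule 137): 01001111
Gen 8 (rule 89): 00101001
Gen 9 (rule 146): 01000110
Gen 10 (rule 137): 00010100
Gen 11 (rule 89): 11000011
Gen 12 (rule 146): 00100100
Gen 13 (rule 137): 10000001

Answer: 11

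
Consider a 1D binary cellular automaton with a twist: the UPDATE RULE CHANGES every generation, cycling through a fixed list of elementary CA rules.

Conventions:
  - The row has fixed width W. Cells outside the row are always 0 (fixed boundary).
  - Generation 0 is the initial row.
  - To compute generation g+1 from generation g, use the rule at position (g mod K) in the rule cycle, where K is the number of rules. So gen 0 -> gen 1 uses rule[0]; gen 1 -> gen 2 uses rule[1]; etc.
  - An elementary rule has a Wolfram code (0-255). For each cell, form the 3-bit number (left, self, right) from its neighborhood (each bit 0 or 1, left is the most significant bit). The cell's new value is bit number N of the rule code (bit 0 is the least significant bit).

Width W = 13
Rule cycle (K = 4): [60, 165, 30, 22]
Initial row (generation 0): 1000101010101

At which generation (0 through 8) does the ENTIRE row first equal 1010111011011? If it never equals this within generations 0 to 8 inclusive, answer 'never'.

Gen 0: 1000101010101
Gen 1 (rule 60): 1100111111111
Gen 2 (rule 165): 0000011111110
Gen 3 (rule 30): 0000110000001
Gen 4 (rule 22): 0001001000011
Gen 5 (rule 60): 0001101100010
Gen 6 (rule 165): 1100010001010
Gen 7 (rule 30): 1010111011011
Gen 8 (rule 22): 1010000000000

Answer: 7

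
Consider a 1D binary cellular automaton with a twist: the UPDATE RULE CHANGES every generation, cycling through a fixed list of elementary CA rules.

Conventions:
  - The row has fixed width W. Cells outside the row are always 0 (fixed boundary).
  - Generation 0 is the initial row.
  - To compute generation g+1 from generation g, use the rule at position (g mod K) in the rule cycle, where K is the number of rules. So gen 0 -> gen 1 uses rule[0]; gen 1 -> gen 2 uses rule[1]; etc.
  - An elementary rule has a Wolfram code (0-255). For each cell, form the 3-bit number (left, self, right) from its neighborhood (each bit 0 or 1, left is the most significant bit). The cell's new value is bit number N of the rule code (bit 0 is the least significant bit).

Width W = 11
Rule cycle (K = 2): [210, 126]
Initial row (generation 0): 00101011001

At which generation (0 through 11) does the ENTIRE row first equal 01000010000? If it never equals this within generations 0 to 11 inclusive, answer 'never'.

Gen 0: 00101011001
Gen 1 (rule 210): 01000001110
Gen 2 (rule 126): 11100011011
Gen 3 (rule 210): 01110101001
Gen 4 (rule 126): 11011111111
Gen 5 (rule 210): 01001111111
Gen 6 (rule 126): 11111000001
Gen 7 (rule 210): 01111100010
Gen 8 (rule 126): 11000110111
Gen 9 (rule 210): 01101010011
Gen 10 (rule 126): 11111111111
Gen 11 (rule 210): 01111111111

Answer: never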